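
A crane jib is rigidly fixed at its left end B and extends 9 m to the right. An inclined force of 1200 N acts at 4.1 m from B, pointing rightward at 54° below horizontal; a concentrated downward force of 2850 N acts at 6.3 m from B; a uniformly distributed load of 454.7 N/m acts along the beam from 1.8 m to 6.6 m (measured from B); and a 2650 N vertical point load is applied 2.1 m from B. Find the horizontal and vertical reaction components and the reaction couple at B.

Resultant of the distributed load: 454.7 × 4.8 = 2182.56 N at 4.2 m from B.
ΣF_x = 0: B_x + 1200·cos54° = 0 → B_x = -705.3 N.
ΣF_y = 0: B_y − 1200·sin54° − 2850 − 454.7·4.8 − 2650 = 0 → B_y = 8653 N.
ΣM about B: M_B − 1200·sin54°·4.1 − 2850·6.3 − (454.7·4.8)·4.2 − 2650·2.1 = 0 → M_B = 36670 N·m.

B_x = -705.3 N, B_y = 8653 N, M_B = 36670 N·m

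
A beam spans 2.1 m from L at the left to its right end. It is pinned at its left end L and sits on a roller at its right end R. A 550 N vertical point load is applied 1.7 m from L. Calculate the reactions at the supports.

L_x = 0, L_y = 104.8 N, R_y = 445.2 N

ΣM about L: R_y·2.1 − 550·1.7 = 0 → R_y = 935/2.1 = 445.238 ≈ 445.2 N.
ΣF_y = 0: L_y + 445.238 − 550 = 0 → L_y = 104.8 N.
ΣF_x = 0: no horizontal applied forces, so L_x = 0.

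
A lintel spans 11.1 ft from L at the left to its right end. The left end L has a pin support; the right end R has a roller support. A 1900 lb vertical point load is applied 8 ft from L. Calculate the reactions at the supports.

Taking moments about L: R_y·11.1 − 1900·8 = 0 → R_y = 15200/11.1 = 1369.37 ≈ 1369 lb.
ΣF_y = 0: L_y + 1369.37 − 1900 = 0 → L_y = 530.6 lb.
ΣF_x = 0: no horizontal applied forces, so L_x = 0.

L_x = 0, L_y = 530.6 lb, R_y = 1369 lb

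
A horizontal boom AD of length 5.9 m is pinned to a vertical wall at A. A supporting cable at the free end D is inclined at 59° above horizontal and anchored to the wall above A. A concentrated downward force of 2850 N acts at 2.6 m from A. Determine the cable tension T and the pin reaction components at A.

T = 1465 N, A_x = 754.6 N, A_y = 1594 N

ΣM about A: T·sin59°·5.9 − 2850·2.6 = 0 → T = 7410/(5.9·0.857167) = 1465.21 ≈ 1465 N.
ΣF_x = 0: A_x − T·cos59° = 0 → A_x = 1465.21 × 0.515038 = 754.6 N.
ΣF_y = 0: A_y + T·sin59° − 2850 = 0 → A_y = 2850 − 1465.21 × 0.857167 = 1594 N.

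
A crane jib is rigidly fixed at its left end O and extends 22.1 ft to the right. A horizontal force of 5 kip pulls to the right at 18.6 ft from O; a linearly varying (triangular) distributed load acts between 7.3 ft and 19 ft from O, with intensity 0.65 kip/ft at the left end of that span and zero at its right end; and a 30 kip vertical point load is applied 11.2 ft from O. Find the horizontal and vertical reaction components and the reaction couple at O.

Resultant of the triangular load: ½ × 0.65 × 11.7 = 3.8025 kip, acting at 11.2 ft from O (one-third of the span from the peak).
ΣF_x = 0: O_x + 5 = 0 → O_x = -5.000 kip.
ΣF_y = 0: O_y − ½·0.65·11.7 − 30 = 0 → O_y = 33.80 kip.
ΣM about O: M_O − (½·0.65·11.7)·11.2 − 30·11.2 = 0 → M_O = 378.6 kip·ft.

O_x = -5.000 kip, O_y = 33.80 kip, M_O = 378.6 kip·ft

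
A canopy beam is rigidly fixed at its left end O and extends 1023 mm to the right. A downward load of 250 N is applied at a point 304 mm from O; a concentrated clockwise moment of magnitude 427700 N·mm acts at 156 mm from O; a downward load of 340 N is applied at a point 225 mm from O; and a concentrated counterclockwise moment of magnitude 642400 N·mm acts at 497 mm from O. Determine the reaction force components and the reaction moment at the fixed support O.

O_x = 0, O_y = 590.0 N, M_O = -62200 N·mm

ΣF_x = 0: O_x = 0.
ΣF_y = 0: O_y − 250 − 340 = 0 → O_y = 590.0 N.
ΣM about O: M_O − 250·304 − 427700 − 340·225 + 642400 = 0 → M_O = -62200 N·mm.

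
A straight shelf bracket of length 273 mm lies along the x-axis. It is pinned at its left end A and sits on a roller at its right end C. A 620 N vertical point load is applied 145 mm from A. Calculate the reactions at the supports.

A_x = 0, A_y = 290.7 N, C_y = 329.3 N

Moments about A: C_y·273 − 620·145 = 0 → C_y = 89900/273 = 329.304 ≈ 329.3 N.
ΣF_y = 0: A_y + 329.304 − 620 = 0 → A_y = 290.7 N.
ΣF_x = 0: no horizontal applied forces, so A_x = 0.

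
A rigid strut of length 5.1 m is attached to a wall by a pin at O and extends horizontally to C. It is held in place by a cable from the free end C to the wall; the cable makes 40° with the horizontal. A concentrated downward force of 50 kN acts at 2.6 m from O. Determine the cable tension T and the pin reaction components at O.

T = 39.66 kN, O_x = 30.38 kN, O_y = 24.51 kN

ΣM about O: T·sin40°·5.1 − 50·2.6 = 0 → T = 130/(5.1·0.642788) = 39.6557 ≈ 39.66 kN.
ΣF_x = 0: O_x − T·cos40° = 0 → O_x = 39.6557 × 0.766044 = 30.38 kN.
ΣF_y = 0: O_y + T·sin40° − 50 = 0 → O_y = 50 − 39.6557 × 0.642788 = 24.51 kN.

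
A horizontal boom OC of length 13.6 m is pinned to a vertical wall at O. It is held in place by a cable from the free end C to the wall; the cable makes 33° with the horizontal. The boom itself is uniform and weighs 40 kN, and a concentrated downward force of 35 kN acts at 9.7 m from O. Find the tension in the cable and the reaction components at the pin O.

ΣM about O: T·sin33°·13.6 − 40·6.8 − 35·9.7 = 0 → T = 611.5/(13.6·0.544639) = 82.556 ≈ 82.56 kN.
ΣF_x = 0: O_x − T·cos33° = 0 → O_x = 82.556 × 0.838671 = 69.24 kN.
ΣF_y = 0: O_y + T·sin33° − 40 − 35 = 0 → O_y = 75 − 82.556 × 0.544639 = 30.04 kN.

T = 82.56 kN, O_x = 69.24 kN, O_y = 30.04 kN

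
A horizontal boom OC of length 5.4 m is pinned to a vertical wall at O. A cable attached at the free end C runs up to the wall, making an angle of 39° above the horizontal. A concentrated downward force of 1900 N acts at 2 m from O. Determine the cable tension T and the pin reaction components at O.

ΣM about O: T·sin39°·5.4 − 1900·2 = 0 → T = 3800/(5.4·0.62932) = 1118.2 ≈ 1118 N.
ΣF_x = 0: O_x − T·cos39° = 0 → O_x = 1118.2 × 0.777146 = 869.0 N.
ΣF_y = 0: O_y + T·sin39° − 1900 = 0 → O_y = 1900 − 1118.2 × 0.62932 = 1196 N.

T = 1118 N, O_x = 869.0 N, O_y = 1196 N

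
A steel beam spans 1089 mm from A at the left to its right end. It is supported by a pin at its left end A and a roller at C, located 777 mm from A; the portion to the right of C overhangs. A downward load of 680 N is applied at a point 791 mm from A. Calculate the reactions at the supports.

ΣM about A: C_y·777 − 680·791 = 0 → C_y = 537880/777 = 692.252 ≈ 692.3 N.
ΣF_y = 0: A_y + 692.252 − 680 = 0 → A_y = -12.25 N.
ΣF_x = 0: no horizontal applied forces, so A_x = 0.

A_x = 0, A_y = -12.25 N, C_y = 692.3 N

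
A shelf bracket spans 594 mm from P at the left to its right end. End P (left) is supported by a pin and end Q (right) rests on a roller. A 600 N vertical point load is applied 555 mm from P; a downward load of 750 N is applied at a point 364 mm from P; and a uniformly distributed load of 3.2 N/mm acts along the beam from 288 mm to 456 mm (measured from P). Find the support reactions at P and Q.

P_x = 0, P_y = 530.7 N, Q_y = 1357 N

Resultant of the distributed load: 3.2 × 168 = 537.6 N at 372 mm from P.
Moments about P: Q_y·594 − 600·555 − 750·364 − (3.2·168)·372 = 0 → Q_y = 805987.2/594 = 1356.88 ≈ 1357 N.
ΣF_y = 0: P_y + 1356.88 − 600 − 750 − 3.2·168 = 0 → P_y = 530.7 N.
ΣF_x = 0: no horizontal applied forces, so P_x = 0.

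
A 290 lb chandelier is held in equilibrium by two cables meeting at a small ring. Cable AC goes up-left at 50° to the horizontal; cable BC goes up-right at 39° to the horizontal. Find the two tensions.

T_AC = 225.4 lb, T_BC = 186.4 lb

ΣF_x = 0: −T_AC·cos50° + T_BC·cos39° = 0 → T_BC = 0.827113·T_AC.
ΣF_y = 0: T_AC·sin50° + T_BC·sin39° = 290.
Substitute: T_AC·(0.766044 + 0.827113·0.62932) = 290 → T_AC = 225.407 ≈ 225.4 lb.
Then T_BC = 0.827113 × 225.407 = 186.4 lb.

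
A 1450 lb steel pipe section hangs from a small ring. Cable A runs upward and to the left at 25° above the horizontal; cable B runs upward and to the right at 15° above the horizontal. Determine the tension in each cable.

T_A = 2179 lb, T_B = 2044 lb

ΣF_x = 0: −T_A·cos25° + T_B·cos15° = 0 → T_B = 0.938279·T_A.
ΣF_y = 0: T_A·sin25° + T_B·sin15° = 1450.
Substitute: T_A·(0.422618 + 0.938279·0.258819) = 1450 → T_A = 2178.94 ≈ 2179 lb.
Then T_B = 0.938279 × 2178.94 = 2044 lb.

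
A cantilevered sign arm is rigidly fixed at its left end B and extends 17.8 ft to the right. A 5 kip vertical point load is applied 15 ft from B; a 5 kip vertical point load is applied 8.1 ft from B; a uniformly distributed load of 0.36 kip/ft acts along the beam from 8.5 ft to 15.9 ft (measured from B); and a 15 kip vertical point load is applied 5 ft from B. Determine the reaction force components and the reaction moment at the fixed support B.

Resultant of the distributed load: 0.36 × 7.4 = 2.664 kip at 12.2 ft from B.
ΣF_x = 0: B_x = 0.
ΣF_y = 0: B_y − 5 − 5 − 0.36·7.4 − 15 = 0 → B_y = 27.66 kip.
ΣM about B: M_B − 5·15 − 5·8.1 − (0.36·7.4)·12.2 − 15·5 = 0 → M_B = 223.0 kip·ft.

B_x = 0, B_y = 27.66 kip, M_B = 223.0 kip·ft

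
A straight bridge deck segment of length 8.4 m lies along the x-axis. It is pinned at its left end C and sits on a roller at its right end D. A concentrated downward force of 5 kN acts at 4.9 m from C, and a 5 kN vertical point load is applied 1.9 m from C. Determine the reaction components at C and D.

ΣM about C: D_y·8.4 − 5·4.9 − 5·1.9 = 0 → D_y = 34/8.4 = 4.04762 ≈ 4.048 kN.
ΣF_y = 0: C_y + 4.04762 − 5 − 5 = 0 → C_y = 5.952 kN.
ΣF_x = 0: no horizontal applied forces, so C_x = 0.

C_x = 0, C_y = 5.952 kN, D_y = 4.048 kN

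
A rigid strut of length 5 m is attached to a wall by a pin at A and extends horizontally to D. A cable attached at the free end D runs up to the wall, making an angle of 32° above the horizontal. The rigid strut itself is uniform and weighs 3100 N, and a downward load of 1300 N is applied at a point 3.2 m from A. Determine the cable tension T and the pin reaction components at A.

T = 4495 N, A_x = 3812 N, A_y = 2018 N

ΣM about A: T·sin32°·5 − 3100·2.5 − 1300·3.2 = 0 → T = 11910/(5·0.529919) = 4495.03 ≈ 4495 N.
ΣF_x = 0: A_x − T·cos32° = 0 → A_x = 4495.03 × 0.848048 = 3812 N.
ΣF_y = 0: A_y + T·sin32° − 3100 − 1300 = 0 → A_y = 4400 − 4495.03 × 0.529919 = 2018 N.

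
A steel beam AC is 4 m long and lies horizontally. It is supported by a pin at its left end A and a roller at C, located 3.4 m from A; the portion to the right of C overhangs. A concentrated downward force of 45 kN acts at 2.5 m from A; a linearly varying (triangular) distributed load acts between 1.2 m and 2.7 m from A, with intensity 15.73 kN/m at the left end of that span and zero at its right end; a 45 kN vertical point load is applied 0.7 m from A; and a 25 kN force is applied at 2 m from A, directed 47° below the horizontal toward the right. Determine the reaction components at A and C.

A_x = -17.05 kN, A_y = 61.07 kN, C_y = 59.01 kN

Resultant of the triangular load: ½ × 15.73 × 1.5 = 11.7975 kN, acting at 1.7 m from A (one-third of the span from the peak).
Taking moments about A: C_y·3.4 − 45·2.5 − (½·15.73·1.5)·1.7 − 45·0.7 − 25·sin47°·2 = 0 → C_y = 200.623/3.4 = 59.0068 ≈ 59.01 kN.
ΣF_y = 0: A_y + 59.0068 − 45 − ½·15.73·1.5 − 45 − 25·sin47° = 0 → A_y = 61.07 kN.
ΣF_x = 0: A_x + 25·cos47° = 0 → A_x = -17.05 kN.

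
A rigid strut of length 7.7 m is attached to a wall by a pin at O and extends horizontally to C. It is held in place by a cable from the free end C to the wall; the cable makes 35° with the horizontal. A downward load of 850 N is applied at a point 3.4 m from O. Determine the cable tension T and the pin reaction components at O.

ΣM about O: T·sin35°·7.7 − 850·3.4 = 0 → T = 2890/(7.7·0.573576) = 654.359 ≈ 654.4 N.
ΣF_x = 0: O_x − T·cos35° = 0 → O_x = 654.359 × 0.819152 = 536.0 N.
ΣF_y = 0: O_y + T·sin35° − 850 = 0 → O_y = 850 − 654.359 × 0.573576 = 474.7 N.

T = 654.4 N, O_x = 536.0 N, O_y = 474.7 N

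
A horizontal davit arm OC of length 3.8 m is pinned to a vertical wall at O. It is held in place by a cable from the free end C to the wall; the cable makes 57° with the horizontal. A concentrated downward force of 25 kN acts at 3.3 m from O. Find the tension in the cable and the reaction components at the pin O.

T = 25.89 kN, O_x = 14.10 kN, O_y = 3.289 kN

ΣM about O: T·sin57°·3.8 − 25·3.3 = 0 → T = 82.5/(3.8·0.838671) = 25.8868 ≈ 25.89 kN.
ΣF_x = 0: O_x − T·cos57° = 0 → O_x = 25.8868 × 0.544639 = 14.10 kN.
ΣF_y = 0: O_y + T·sin57° − 25 = 0 → O_y = 25 − 25.8868 × 0.838671 = 3.289 kN.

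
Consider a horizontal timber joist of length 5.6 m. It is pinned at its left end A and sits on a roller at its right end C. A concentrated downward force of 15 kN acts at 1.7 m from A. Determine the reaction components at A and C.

A_x = 0, A_y = 10.45 kN, C_y = 4.554 kN

Taking moments about A: C_y·5.6 − 15·1.7 = 0 → C_y = 25.5/5.6 = 4.55357 ≈ 4.554 kN.
ΣF_y = 0: A_y + 4.55357 − 15 = 0 → A_y = 10.45 kN.
ΣF_x = 0: no horizontal applied forces, so A_x = 0.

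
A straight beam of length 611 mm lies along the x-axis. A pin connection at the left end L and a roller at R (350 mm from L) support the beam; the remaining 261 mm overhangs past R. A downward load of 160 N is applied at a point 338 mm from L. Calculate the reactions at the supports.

L_x = 0, L_y = 5.486 N, R_y = 154.5 N

ΣM about L: R_y·350 − 160·338 = 0 → R_y = 54080/350 = 154.514 ≈ 154.5 N.
ΣF_y = 0: L_y + 154.514 − 160 = 0 → L_y = 5.486 N.
ΣF_x = 0: no horizontal applied forces, so L_x = 0.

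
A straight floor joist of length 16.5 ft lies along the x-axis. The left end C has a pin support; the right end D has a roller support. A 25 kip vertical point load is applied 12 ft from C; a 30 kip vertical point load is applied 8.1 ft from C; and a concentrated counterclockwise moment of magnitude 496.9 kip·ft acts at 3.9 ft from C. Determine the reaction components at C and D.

C_x = 0, C_y = 52.21 kip, D_y = 2.794 kip

Taking moments about C: D_y·16.5 − 25·12 − 30·8.1 + 496.9 = 0 → D_y = 46.1/16.5 = 2.79394 ≈ 2.794 kip.
ΣF_y = 0: C_y + 2.79394 − 25 − 30 = 0 → C_y = 52.21 kip.
ΣF_x = 0: no horizontal applied forces, so C_x = 0.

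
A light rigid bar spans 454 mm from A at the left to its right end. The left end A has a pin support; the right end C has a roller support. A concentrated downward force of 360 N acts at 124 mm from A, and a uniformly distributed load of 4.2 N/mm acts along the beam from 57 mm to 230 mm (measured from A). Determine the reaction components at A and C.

A_x = 0, A_y = 758.6 N, C_y = 328.0 N

Resultant of the distributed load: 4.2 × 173 = 726.6 N at 143.5 mm from A.
Taking moments about A: C_y·454 − 360·124 − (4.2·173)·143.5 = 0 → C_y = 148907.1/454 = 327.989 ≈ 328.0 N.
ΣF_y = 0: A_y + 327.989 − 360 − 4.2·173 = 0 → A_y = 758.6 N.
ΣF_x = 0: no horizontal applied forces, so A_x = 0.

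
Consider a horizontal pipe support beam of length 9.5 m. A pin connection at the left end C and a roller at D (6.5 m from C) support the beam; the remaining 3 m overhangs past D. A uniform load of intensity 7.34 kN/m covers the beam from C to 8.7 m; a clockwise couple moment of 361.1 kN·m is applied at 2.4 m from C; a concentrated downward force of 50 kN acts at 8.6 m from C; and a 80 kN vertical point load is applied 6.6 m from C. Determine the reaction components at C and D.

Resultant of the distributed load: 7.34 × 8.7 = 63.858 kN at 4.35 m from C.
Moments about C: D_y·6.5 − (7.34·8.7)·4.35 − 361.1 − 50·8.6 − 80·6.6 = 0 → D_y = 1596.8823/6.5 = 245.674 ≈ 245.7 kN.
ΣF_y = 0: C_y + 245.674 − 7.34·8.7 − 50 − 80 = 0 → C_y = -51.82 kN.
ΣF_x = 0: no horizontal applied forces, so C_x = 0.

C_x = 0, C_y = -51.82 kN, D_y = 245.7 kN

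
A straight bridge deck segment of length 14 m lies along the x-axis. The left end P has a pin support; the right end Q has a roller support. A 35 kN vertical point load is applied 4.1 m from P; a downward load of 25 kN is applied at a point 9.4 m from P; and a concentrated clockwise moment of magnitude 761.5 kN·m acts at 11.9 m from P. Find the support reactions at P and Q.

ΣM about P: Q_y·14 − 35·4.1 − 25·9.4 − 761.5 = 0 → Q_y = 1140/14 = 81.4286 ≈ 81.43 kN.
ΣF_y = 0: P_y + 81.4286 − 35 − 25 = 0 → P_y = -21.43 kN.
ΣF_x = 0: no horizontal applied forces, so P_x = 0.

P_x = 0, P_y = -21.43 kN, Q_y = 81.43 kN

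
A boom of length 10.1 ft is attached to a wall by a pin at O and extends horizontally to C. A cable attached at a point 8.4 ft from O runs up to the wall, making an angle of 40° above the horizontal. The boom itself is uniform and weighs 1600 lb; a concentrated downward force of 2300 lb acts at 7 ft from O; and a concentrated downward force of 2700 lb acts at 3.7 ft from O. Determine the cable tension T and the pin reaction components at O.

ΣM about O: T·sin40°·8.4 − 1600·5.05 − 2300·7 − 2700·3.7 = 0 → T = 34170/(8.4·0.642788) = 6328.46 ≈ 6328 lb.
ΣF_x = 0: O_x − T·cos40° = 0 → O_x = 6328.46 × 0.766044 = 4848 lb.
ΣF_y = 0: O_y + T·sin40° − 1600 − 2300 − 2700 = 0 → O_y = 6600 − 6328.46 × 0.642788 = 2532 lb.

T = 6328 lb, O_x = 4848 lb, O_y = 2532 lb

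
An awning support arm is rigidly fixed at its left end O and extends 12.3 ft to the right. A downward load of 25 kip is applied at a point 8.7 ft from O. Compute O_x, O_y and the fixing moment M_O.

O_x = 0, O_y = 25.00 kip, M_O = 217.5 kip·ft

ΣF_x = 0: O_x = 0.
ΣF_y = 0: O_y − 25 = 0 → O_y = 25.00 kip.
ΣM about O: M_O − 25·8.7 = 0 → M_O = 217.5 kip·ft.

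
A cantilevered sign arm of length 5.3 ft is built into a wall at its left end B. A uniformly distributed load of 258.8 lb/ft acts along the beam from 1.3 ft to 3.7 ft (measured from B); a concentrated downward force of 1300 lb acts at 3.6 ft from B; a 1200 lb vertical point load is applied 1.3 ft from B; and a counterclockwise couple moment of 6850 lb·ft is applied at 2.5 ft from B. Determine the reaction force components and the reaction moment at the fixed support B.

B_x = 0, B_y = 3121 lb, M_B = 942.8 lb·ft

Resultant of the distributed load: 258.8 × 2.4 = 621.12 lb at 2.5 ft from B.
ΣF_x = 0: B_x = 0.
ΣF_y = 0: B_y − 258.8·2.4 − 1300 − 1200 = 0 → B_y = 3121 lb.
ΣM about B: M_B − (258.8·2.4)·2.5 − 1300·3.6 − 1200·1.3 + 6850 = 0 → M_B = 942.8 lb·ft.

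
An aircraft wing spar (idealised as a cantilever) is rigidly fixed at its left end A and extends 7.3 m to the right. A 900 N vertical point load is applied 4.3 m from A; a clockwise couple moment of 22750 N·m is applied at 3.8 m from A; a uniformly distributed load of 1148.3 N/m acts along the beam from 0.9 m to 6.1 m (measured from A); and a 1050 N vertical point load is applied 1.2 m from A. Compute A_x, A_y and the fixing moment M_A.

Resultant of the distributed load: 1148.3 × 5.2 = 5971.16 N at 3.5 m from A.
ΣF_x = 0: A_x = 0.
ΣF_y = 0: A_y − 900 − 1148.3·5.2 − 1050 = 0 → A_y = 7921 N.
ΣM about A: M_A − 900·4.3 − 22750 − (1148.3·5.2)·3.5 − 1050·1.2 = 0 → M_A = 48780 N·m.

A_x = 0, A_y = 7921 N, M_A = 48780 N·m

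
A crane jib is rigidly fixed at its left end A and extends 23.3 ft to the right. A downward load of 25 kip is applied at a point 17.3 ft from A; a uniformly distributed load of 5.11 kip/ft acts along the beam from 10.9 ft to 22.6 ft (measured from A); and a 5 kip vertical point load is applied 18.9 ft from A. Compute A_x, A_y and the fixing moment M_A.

A_x = 0, A_y = 89.79 kip, M_A = 1528 kip·ft

Resultant of the distributed load: 5.11 × 11.7 = 59.787 kip at 16.75 ft from A.
ΣF_x = 0: A_x = 0.
ΣF_y = 0: A_y − 25 − 5.11·11.7 − 5 = 0 → A_y = 89.79 kip.
ΣM about A: M_A − 25·17.3 − (5.11·11.7)·16.75 − 5·18.9 = 0 → M_A = 1528 kip·ft.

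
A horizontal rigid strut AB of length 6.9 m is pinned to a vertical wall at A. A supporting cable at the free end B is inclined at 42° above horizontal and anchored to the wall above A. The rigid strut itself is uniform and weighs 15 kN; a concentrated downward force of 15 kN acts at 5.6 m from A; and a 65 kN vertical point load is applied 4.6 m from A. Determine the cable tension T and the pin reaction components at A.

T = 94.16 kN, A_x = 69.98 kN, A_y = 31.99 kN

ΣM about A: T·sin42°·6.9 − 15·3.45 − 15·5.6 − 65·4.6 = 0 → T = 434.75/(6.9·0.669131) = 94.1628 ≈ 94.16 kN.
ΣF_x = 0: A_x − T·cos42° = 0 → A_x = 94.1628 × 0.743145 = 69.98 kN.
ΣF_y = 0: A_y + T·sin42° − 15 − 15 − 65 = 0 → A_y = 95 − 94.1628 × 0.669131 = 31.99 kN.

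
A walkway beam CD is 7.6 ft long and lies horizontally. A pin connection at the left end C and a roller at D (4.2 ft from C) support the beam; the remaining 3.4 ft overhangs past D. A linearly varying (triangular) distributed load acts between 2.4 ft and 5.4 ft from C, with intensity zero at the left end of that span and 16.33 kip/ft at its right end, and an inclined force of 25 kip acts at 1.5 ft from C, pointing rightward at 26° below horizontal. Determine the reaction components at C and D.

Resultant of the triangular load: ½ × 16.33 × 3 = 24.495 kip, acting at 4.4 ft from C (one-third of the span from the peak).
ΣM about C: D_y·4.2 − (½·16.33·3)·4.4 − 25·sin26°·1.5 = 0 → D_y = 124.217/4.2 = 29.5755 ≈ 29.58 kip.
ΣF_y = 0: C_y + 29.5755 − ½·16.33·3 − 25·sin26° = 0 → C_y = 5.879 kip.
ΣF_x = 0: C_x + 25·cos26° = 0 → C_x = -22.47 kip.

C_x = -22.47 kip, C_y = 5.879 kip, D_y = 29.58 kip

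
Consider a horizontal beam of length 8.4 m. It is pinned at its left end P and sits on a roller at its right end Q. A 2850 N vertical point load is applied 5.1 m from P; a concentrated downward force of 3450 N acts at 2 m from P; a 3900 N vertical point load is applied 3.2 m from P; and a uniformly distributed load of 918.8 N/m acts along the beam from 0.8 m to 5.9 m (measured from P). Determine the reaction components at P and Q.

P_x = 0, P_y = 8980 N, Q_y = 5906 N

Resultant of the distributed load: 918.8 × 5.1 = 4685.88 N at 3.35 m from P.
Moments about P: Q_y·8.4 − 2850·5.1 − 3450·2 − 3900·3.2 − (918.8·5.1)·3.35 = 0 → Q_y = 49612.698/8.4 = 5906.27 ≈ 5906 N.
ΣF_y = 0: P_y + 5906.27 − 2850 − 3450 − 3900 − 918.8·5.1 = 0 → P_y = 8980 N.
ΣF_x = 0: no horizontal applied forces, so P_x = 0.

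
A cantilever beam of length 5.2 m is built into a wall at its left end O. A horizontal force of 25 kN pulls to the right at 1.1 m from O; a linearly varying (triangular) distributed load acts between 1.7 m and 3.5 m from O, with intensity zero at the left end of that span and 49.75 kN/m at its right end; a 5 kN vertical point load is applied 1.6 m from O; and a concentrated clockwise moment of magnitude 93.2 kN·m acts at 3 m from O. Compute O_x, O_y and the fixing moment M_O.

Resultant of the triangular load: ½ × 49.75 × 1.8 = 44.775 kN, acting at 2.9 m from O (one-third of the span from the peak).
ΣF_x = 0: O_x + 25 = 0 → O_x = -25.00 kN.
ΣF_y = 0: O_y − ½·49.75·1.8 − 5 = 0 → O_y = 49.77 kN.
ΣM about O: M_O − (½·49.75·1.8)·2.9 − 5·1.6 − 93.2 = 0 → M_O = 231.0 kN·m.

O_x = -25.00 kN, O_y = 49.77 kN, M_O = 231.0 kN·m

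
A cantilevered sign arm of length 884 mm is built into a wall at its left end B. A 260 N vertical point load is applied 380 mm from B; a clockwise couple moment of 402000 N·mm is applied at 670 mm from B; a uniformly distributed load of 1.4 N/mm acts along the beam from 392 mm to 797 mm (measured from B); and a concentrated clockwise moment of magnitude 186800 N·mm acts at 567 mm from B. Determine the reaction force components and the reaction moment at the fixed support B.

B_x = 0, B_y = 827.0 N, M_B = 1025000 N·mm

Resultant of the distributed load: 1.4 × 405 = 567 N at 594.5 mm from B.
ΣF_x = 0: B_x = 0.
ΣF_y = 0: B_y − 260 − 1.4·405 = 0 → B_y = 827.0 N.
ΣM about B: M_B − 260·380 − 402000 − (1.4·405)·594.5 − 186800 = 0 → M_B = 1025000 N·mm.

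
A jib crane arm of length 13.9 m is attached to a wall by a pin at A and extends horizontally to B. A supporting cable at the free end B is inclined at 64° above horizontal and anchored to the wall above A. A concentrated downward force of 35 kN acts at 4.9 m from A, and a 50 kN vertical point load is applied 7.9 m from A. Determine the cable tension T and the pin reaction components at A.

ΣM about A: T·sin64°·13.9 − 35·4.9 − 50·7.9 = 0 → T = 566.5/(13.9·0.898794) = 45.3445 ≈ 45.34 kN.
ΣF_x = 0: A_x − T·cos64° = 0 → A_x = 45.3445 × 0.438371 = 19.88 kN.
ΣF_y = 0: A_y + T·sin64° − 35 − 50 = 0 → A_y = 85 − 45.3445 × 0.898794 = 44.24 kN.

T = 45.34 kN, A_x = 19.88 kN, A_y = 44.24 kN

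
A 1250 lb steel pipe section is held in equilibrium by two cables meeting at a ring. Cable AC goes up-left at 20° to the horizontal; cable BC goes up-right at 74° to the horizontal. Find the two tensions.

T_AC = 345.4 lb, T_BC = 1177 lb

ΣF_x = 0: −T_AC·cos20° + T_BC·cos74° = 0 → T_BC = 3.40916·T_AC.
ΣF_y = 0: T_AC·sin20° + T_BC·sin74° = 1250.
Substitute: T_AC·(0.34202 + 3.40916·0.961262) = 1250 → T_AC = 345.388 ≈ 345.4 lb.
Then T_BC = 3.40916 × 345.388 = 1177 lb.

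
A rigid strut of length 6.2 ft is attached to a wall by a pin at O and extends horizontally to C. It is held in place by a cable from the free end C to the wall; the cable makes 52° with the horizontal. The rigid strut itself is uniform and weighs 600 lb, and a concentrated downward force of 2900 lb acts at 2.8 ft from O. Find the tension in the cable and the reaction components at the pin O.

T = 2043 lb, O_x = 1258 lb, O_y = 1890 lb

ΣM about O: T·sin52°·6.2 − 600·3.1 − 2900·2.8 = 0 → T = 9980/(6.2·0.788011) = 2042.71 ≈ 2043 lb.
ΣF_x = 0: O_x − T·cos52° = 0 → O_x = 2042.71 × 0.615661 = 1258 lb.
ΣF_y = 0: O_y + T·sin52° − 600 − 2900 = 0 → O_y = 3500 − 2042.71 × 0.788011 = 1890 lb.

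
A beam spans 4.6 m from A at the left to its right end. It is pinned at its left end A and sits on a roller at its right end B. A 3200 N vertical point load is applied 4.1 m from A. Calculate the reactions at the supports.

Moments about A: B_y·4.6 − 3200·4.1 = 0 → B_y = 13120/4.6 = 2852.17 ≈ 2852 N.
ΣF_y = 0: A_y + 2852.17 − 3200 = 0 → A_y = 347.8 N.
ΣF_x = 0: no horizontal applied forces, so A_x = 0.

A_x = 0, A_y = 347.8 N, B_y = 2852 N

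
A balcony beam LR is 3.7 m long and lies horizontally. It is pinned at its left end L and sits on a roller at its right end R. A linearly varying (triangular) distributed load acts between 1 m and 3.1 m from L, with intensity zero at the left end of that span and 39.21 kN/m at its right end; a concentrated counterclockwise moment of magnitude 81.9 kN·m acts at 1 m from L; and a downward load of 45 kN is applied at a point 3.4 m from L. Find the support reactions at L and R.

L_x = 0, L_y = 40.25 kN, R_y = 45.92 kN

Resultant of the triangular load: ½ × 39.21 × 2.1 = 41.1705 kN, acting at 2.4 m from L (one-third of the span from the peak).
ΣM about L: R_y·3.7 − (½·39.21·2.1)·2.4 + 81.9 − 45·3.4 = 0 → R_y = 169.9092/3.7 = 45.9214 ≈ 45.92 kN.
ΣF_y = 0: L_y + 45.9214 − ½·39.21·2.1 − 45 = 0 → L_y = 40.25 kN.
ΣF_x = 0: no horizontal applied forces, so L_x = 0.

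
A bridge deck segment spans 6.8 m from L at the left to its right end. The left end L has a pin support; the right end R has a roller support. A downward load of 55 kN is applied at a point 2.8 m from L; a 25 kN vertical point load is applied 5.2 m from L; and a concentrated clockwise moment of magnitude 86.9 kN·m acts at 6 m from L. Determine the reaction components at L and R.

L_x = 0, L_y = 25.46 kN, R_y = 54.54 kN

ΣM about L: R_y·6.8 − 55·2.8 − 25·5.2 − 86.9 = 0 → R_y = 370.9/6.8 = 54.5441 ≈ 54.54 kN.
ΣF_y = 0: L_y + 54.5441 − 55 − 25 = 0 → L_y = 25.46 kN.
ΣF_x = 0: no horizontal applied forces, so L_x = 0.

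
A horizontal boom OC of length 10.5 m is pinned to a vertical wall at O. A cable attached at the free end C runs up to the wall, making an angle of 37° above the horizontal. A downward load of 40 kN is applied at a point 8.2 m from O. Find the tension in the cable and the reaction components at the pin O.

ΣM about O: T·sin37°·10.5 − 40·8.2 = 0 → T = 328/(10.5·0.601815) = 51.9065 ≈ 51.91 kN.
ΣF_x = 0: O_x − T·cos37° = 0 → O_x = 51.9065 × 0.798636 = 41.45 kN.
ΣF_y = 0: O_y + T·sin37° − 40 = 0 → O_y = 40 − 51.9065 × 0.601815 = 8.762 kN.

T = 51.91 kN, O_x = 41.45 kN, O_y = 8.762 kN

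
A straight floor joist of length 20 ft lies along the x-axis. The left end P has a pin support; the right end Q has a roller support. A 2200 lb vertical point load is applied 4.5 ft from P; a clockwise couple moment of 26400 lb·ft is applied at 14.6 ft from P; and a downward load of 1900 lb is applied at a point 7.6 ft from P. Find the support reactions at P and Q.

P_x = 0, P_y = 1563 lb, Q_y = 2537 lb

ΣM about P: Q_y·20 − 2200·4.5 − 26400 − 1900·7.6 = 0 → Q_y = 50740/20 = 2537 lb.
ΣF_y = 0: P_y + 2537 − 2200 − 1900 = 0 → P_y = 1563 lb.
ΣF_x = 0: no horizontal applied forces, so P_x = 0.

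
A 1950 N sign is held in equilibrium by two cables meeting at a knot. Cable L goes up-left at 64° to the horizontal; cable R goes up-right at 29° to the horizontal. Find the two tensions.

ΣF_x = 0: −T_L·cos64° + T_R·cos29° = 0 → T_R = 0.501213·T_L.
ΣF_y = 0: T_L·sin64° + T_R·sin29° = 1950.
Substitute: T_L·(0.898794 + 0.501213·0.48481) = 1950 → T_L = 1707.85 ≈ 1708 N.
Then T_R = 0.501213 × 1707.85 = 856.0 N.

T_L = 1708 N, T_R = 856.0 N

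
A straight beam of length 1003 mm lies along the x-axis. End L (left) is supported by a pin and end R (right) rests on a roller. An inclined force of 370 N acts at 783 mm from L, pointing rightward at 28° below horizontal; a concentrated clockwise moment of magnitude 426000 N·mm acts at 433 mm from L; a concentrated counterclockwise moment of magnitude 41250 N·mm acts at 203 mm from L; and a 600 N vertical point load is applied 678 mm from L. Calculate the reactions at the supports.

ΣM about L: R_y·1003 − 370·sin28°·783 − 426000 + 41250 − 600·678 = 0 → R_y = 927561/1003 = 924.787 ≈ 924.8 N.
ΣF_y = 0: L_y + 924.787 − 370·sin28° − 600 = 0 → L_y = -151.1 N.
ΣF_x = 0: L_x + 370·cos28° = 0 → L_x = -326.7 N.

L_x = -326.7 N, L_y = -151.1 N, R_y = 924.8 N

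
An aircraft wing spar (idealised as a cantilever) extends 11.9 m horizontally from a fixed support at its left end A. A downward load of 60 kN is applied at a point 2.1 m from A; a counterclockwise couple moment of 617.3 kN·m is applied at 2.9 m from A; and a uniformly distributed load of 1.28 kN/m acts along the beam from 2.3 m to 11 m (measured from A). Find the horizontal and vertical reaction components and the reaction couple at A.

Resultant of the distributed load: 1.28 × 8.7 = 11.136 kN at 6.65 m from A.
ΣF_x = 0: A_x = 0.
ΣF_y = 0: A_y − 60 − 1.28·8.7 = 0 → A_y = 71.14 kN.
ΣM about A: M_A − 60·2.1 + 617.3 − (1.28·8.7)·6.65 = 0 → M_A = -417.2 kN·m.

A_x = 0, A_y = 71.14 kN, M_A = -417.2 kN·m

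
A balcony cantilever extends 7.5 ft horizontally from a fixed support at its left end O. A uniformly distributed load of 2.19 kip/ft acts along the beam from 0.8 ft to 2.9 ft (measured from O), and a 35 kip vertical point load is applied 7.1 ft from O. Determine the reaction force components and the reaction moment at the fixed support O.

Resultant of the distributed load: 2.19 × 2.1 = 4.599 kip at 1.85 ft from O.
ΣF_x = 0: O_x = 0.
ΣF_y = 0: O_y − 2.19·2.1 − 35 = 0 → O_y = 39.60 kip.
ΣM about O: M_O − (2.19·2.1)·1.85 − 35·7.1 = 0 → M_O = 257.0 kip·ft.

O_x = 0, O_y = 39.60 kip, M_O = 257.0 kip·ft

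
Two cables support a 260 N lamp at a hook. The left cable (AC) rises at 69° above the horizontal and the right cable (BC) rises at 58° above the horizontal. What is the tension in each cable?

ΣF_x = 0: −T_AC·cos69° + T_BC·cos58° = 0 → T_BC = 0.676269·T_AC.
ΣF_y = 0: T_AC·sin69° + T_BC·sin58° = 260.
Substitute: T_AC·(0.93358 + 0.676269·0.848048) = 260 → T_AC = 172.518 ≈ 172.5 N.
Then T_BC = 0.676269 × 172.518 = 116.7 N.

T_AC = 172.5 N, T_BC = 116.7 N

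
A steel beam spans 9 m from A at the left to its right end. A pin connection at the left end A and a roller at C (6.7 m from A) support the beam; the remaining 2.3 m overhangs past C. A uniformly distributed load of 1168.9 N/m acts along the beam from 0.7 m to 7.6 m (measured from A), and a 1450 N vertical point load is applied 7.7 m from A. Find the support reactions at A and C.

Resultant of the distributed load: 1168.9 × 6.9 = 8065.41 N at 4.15 m from A.
Taking moments about A: C_y·6.7 − (1168.9·6.9)·4.15 − 1450·7.7 = 0 → C_y = 44636.4515/6.7 = 6662.16 ≈ 6662 N.
ΣF_y = 0: A_y + 6662.16 − 1168.9·6.9 − 1450 = 0 → A_y = 2853 N.
ΣF_x = 0: no horizontal applied forces, so A_x = 0.

A_x = 0, A_y = 2853 N, C_y = 6662 N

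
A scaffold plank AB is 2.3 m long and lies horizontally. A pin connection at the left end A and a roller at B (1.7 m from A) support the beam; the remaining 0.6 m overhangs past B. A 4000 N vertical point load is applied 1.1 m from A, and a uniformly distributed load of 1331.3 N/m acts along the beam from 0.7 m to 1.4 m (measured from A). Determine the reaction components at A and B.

Resultant of the distributed load: 1331.3 × 0.7 = 931.91 N at 1.05 m from A.
ΣM about A: B_y·1.7 − 4000·1.1 − (1331.3·0.7)·1.05 = 0 → B_y = 5378.5055/1.7 = 3163.83 ≈ 3164 N.
ΣF_y = 0: A_y + 3163.83 − 4000 − 1331.3·0.7 = 0 → A_y = 1768 N.
ΣF_x = 0: no horizontal applied forces, so A_x = 0.

A_x = 0, A_y = 1768 N, B_y = 3164 N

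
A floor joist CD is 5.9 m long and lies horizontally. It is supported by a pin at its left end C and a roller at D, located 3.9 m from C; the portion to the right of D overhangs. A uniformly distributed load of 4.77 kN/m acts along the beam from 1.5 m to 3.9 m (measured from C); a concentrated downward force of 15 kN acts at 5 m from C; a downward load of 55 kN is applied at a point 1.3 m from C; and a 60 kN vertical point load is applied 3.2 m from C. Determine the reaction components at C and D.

Resultant of the distributed load: 4.77 × 2.4 = 11.448 kN at 2.7 m from C.
ΣM about C: D_y·3.9 − (4.77·2.4)·2.7 − 15·5 − 55·1.3 − 60·3.2 = 0 → D_y = 369.4096/3.9 = 94.7204 ≈ 94.72 kN.
ΣF_y = 0: C_y + 94.7204 − 4.77·2.4 − 15 − 55 − 60 = 0 → C_y = 46.73 kN.
ΣF_x = 0: no horizontal applied forces, so C_x = 0.

C_x = 0, C_y = 46.73 kN, D_y = 94.72 kN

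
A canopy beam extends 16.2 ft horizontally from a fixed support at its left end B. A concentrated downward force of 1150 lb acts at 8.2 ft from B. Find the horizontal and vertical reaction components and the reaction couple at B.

ΣF_x = 0: B_x = 0.
ΣF_y = 0: B_y − 1150 = 0 → B_y = 1150 lb.
ΣM about B: M_B − 1150·8.2 = 0 → M_B = 9430 lb·ft.

B_x = 0, B_y = 1150 lb, M_B = 9430 lb·ft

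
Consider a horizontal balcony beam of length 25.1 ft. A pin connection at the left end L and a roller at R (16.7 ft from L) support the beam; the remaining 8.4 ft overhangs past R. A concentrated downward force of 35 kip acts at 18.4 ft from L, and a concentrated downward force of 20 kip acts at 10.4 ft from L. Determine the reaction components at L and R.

L_x = 0, L_y = 3.982 kip, R_y = 51.02 kip

Taking moments about L: R_y·16.7 − 35·18.4 − 20·10.4 = 0 → R_y = 852/16.7 = 51.018 ≈ 51.02 kip.
ΣF_y = 0: L_y + 51.018 − 35 − 20 = 0 → L_y = 3.982 kip.
ΣF_x = 0: no horizontal applied forces, so L_x = 0.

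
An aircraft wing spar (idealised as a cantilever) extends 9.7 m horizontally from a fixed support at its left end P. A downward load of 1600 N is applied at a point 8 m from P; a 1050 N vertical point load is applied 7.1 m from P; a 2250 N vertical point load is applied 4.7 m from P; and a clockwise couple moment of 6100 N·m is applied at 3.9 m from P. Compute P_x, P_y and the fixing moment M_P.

ΣF_x = 0: P_x = 0.
ΣF_y = 0: P_y − 1600 − 1050 − 2250 = 0 → P_y = 4900 N.
ΣM about P: M_P − 1600·8 − 1050·7.1 − 2250·4.7 − 6100 = 0 → M_P = 36930 N·m.

P_x = 0, P_y = 4900 N, M_P = 36930 N·m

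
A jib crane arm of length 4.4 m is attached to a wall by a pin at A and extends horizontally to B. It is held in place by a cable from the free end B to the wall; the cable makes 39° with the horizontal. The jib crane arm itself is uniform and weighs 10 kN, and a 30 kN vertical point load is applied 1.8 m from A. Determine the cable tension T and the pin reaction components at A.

ΣM about A: T·sin39°·4.4 − 10·2.2 − 30·1.8 = 0 → T = 76/(4.4·0.62932) = 27.4467 ≈ 27.45 kN.
ΣF_x = 0: A_x − T·cos39° = 0 → A_x = 27.4467 × 0.777146 = 21.33 kN.
ΣF_y = 0: A_y + T·sin39° − 10 − 30 = 0 → A_y = 40 − 27.4467 × 0.62932 = 22.73 kN.

T = 27.45 kN, A_x = 21.33 kN, A_y = 22.73 kN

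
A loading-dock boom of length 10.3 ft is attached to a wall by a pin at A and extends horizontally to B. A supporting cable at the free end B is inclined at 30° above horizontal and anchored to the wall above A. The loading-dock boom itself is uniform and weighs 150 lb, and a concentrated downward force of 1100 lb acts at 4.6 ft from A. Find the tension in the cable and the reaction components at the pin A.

T = 1133 lb, A_x = 980.8 lb, A_y = 683.7 lb

ΣM about A: T·sin30°·10.3 − 150·5.15 − 1100·4.6 = 0 → T = 5832.5/(10.3·0.5) = 1132.52 ≈ 1133 lb.
ΣF_x = 0: A_x − T·cos30° = 0 → A_x = 1132.52 × 0.866025 = 980.8 lb.
ΣF_y = 0: A_y + T·sin30° − 150 − 1100 = 0 → A_y = 1250 − 1132.52 × 0.5 = 683.7 lb.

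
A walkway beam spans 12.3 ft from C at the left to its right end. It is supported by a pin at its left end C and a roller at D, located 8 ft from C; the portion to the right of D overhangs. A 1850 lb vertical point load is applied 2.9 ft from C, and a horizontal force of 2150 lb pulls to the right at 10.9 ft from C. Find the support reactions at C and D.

ΣM about C: D_y·8 − 1850·2.9 = 0 → D_y = 5365/8 = 670.625 ≈ 670.6 lb.
ΣF_y = 0: C_y + 670.625 − 1850 = 0 → C_y = 1179 lb.
ΣF_x = 0: C_x + 2150 = 0 → C_x = -2150 lb.

C_x = -2150 lb, C_y = 1179 lb, D_y = 670.6 lb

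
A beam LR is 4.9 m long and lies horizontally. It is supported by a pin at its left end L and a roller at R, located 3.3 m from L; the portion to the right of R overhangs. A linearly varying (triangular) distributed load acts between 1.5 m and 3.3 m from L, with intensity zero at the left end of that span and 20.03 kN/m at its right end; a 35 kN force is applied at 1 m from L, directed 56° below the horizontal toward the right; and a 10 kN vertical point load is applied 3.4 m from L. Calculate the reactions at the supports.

Resultant of the triangular load: ½ × 20.03 × 1.8 = 18.027 kN, acting at 2.7 m from L (one-third of the span from the peak).
Taking moments about L: R_y·3.3 − (½·20.03·1.8)·2.7 − 35·sin56°·1 − 10·3.4 = 0 → R_y = 111.689/3.3 = 33.8452 ≈ 33.85 kN.
ΣF_y = 0: L_y + 33.8452 − ½·20.03·1.8 − 35·sin56° − 10 = 0 → L_y = 23.20 kN.
ΣF_x = 0: L_x + 35·cos56° = 0 → L_x = -19.57 kN.

L_x = -19.57 kN, L_y = 23.20 kN, R_y = 33.85 kN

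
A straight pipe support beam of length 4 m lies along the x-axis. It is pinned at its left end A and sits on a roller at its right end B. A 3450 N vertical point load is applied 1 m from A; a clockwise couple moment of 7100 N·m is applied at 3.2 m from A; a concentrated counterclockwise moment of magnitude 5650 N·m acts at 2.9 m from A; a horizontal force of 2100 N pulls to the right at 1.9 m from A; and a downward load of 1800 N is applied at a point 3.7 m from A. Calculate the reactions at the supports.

A_x = -2100 N, A_y = 2360 N, B_y = 2890 N

Moments about A: B_y·4 − 3450·1 − 7100 + 5650 − 1800·3.7 = 0 → B_y = 11560/4 = 2890 N.
ΣF_y = 0: A_y + 2890 − 3450 − 1800 = 0 → A_y = 2360 N.
ΣF_x = 0: A_x + 2100 = 0 → A_x = -2100 N.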